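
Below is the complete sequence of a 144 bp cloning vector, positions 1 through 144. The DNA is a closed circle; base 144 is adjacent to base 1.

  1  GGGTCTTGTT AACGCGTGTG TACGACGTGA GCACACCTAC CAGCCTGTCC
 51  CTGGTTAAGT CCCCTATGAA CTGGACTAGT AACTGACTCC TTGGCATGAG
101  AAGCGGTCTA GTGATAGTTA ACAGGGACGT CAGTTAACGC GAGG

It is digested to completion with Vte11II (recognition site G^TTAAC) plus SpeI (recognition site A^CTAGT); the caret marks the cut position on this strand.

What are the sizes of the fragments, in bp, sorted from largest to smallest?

67, 42, 19, 16 bp

Vte11II sites (GTTAAC) start at positions 8, 117, 133.
Vte11II cuts after the first base of each site, so after positions 8, 117, 133.
The SpeI site (ACTAGT) starts at position 75.
SpeI cuts after the first base of each site, so after position 75.
Combined cut positions: 8, 75, 117, 133.
Circular molecule, 4 cuts → 4 fragments:
  9–75 → 67 bp
  76–117 → 42 bp
  118–133 → 16 bp
  134–144 then 1–8 → 11 + 8 = 19 bp
Sorted largest to smallest: 67, 42, 19, 16 bp.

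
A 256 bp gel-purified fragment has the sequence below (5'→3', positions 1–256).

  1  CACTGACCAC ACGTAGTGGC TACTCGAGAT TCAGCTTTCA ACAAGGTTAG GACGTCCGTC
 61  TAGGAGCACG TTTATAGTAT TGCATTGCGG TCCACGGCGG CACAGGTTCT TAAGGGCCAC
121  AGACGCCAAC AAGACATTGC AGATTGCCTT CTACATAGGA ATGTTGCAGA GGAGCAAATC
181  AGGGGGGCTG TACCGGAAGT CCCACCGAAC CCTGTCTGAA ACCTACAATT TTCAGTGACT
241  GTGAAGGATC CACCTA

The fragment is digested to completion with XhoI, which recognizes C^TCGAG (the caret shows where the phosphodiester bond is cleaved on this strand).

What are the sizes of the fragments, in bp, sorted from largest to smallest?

233, 23 bp

The XhoI site (CTCGAG) starts at position 23.
XhoI cuts after the first base of each site, so after position 23.
Linear molecule, 1 cut → 2 fragments:
  1–23 → 23 bp
  24–256 → 233 bp
Sorted largest to smallest: 233, 23 bp.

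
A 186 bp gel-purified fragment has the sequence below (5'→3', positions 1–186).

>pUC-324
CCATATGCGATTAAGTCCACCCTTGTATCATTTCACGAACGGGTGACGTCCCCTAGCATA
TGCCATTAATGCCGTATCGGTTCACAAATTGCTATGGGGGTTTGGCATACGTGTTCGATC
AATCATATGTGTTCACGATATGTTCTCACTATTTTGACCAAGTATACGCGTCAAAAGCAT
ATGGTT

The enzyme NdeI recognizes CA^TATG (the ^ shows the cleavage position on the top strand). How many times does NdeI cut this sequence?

4

CATATG occurs starting at positions 2, 57, 124, 178.
NdeI cuts at 4 sites.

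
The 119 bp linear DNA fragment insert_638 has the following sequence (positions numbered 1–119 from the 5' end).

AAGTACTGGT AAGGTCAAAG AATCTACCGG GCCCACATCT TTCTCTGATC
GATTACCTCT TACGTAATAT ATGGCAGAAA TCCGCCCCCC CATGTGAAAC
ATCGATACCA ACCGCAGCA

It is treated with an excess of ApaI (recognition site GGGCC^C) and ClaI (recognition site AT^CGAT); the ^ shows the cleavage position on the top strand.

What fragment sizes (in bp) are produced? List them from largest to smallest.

53, 33, 17, 16 bp

The ApaI site (GGGCCC) starts at position 29.
ApaI cuts after base 5 of each site (before the last base), so after position 33.
ClaI sites (ATCGAT) start at positions 48, 101.
ClaI cuts after base 2 of each site, so after positions 49, 102.
Combined cut positions: 33, 49, 102.
Linear molecule, 3 cuts → 4 fragments:
  1–33 → 33 bp
  34–49 → 16 bp
  50–102 → 53 bp
  103–119 → 17 bp
Sorted largest to smallest: 53, 33, 17, 16 bp.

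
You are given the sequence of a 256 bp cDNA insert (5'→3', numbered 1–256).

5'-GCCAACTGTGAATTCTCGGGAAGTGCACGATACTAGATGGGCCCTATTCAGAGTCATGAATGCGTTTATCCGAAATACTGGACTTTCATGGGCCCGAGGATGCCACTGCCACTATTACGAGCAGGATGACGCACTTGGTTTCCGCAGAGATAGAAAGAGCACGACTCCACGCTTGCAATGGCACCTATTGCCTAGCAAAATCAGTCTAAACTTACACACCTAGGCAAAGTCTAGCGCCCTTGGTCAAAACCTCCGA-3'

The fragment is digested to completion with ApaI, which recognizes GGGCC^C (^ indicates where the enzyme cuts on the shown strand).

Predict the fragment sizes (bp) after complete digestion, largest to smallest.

ApaI sites (GGGCCC) start at positions 39, 90.
ApaI cuts after base 5 of each site (before the last base), so after positions 43, 94.
Linear molecule, 2 cuts → 3 fragments:
  1–43 → 43 bp
  44–94 → 51 bp
  95–256 → 162 bp
Sorted largest to smallest: 162, 51, 43 bp.

162, 51, 43 bp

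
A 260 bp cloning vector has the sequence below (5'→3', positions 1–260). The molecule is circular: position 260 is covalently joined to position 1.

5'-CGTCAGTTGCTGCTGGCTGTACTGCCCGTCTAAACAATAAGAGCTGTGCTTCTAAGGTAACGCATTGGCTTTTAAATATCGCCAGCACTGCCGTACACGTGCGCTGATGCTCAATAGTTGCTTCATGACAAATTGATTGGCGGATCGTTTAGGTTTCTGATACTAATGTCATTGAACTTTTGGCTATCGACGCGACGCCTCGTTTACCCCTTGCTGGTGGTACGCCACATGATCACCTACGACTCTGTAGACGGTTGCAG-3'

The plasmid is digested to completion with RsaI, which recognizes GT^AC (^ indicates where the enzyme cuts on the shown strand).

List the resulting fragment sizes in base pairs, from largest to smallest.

RsaI sites (GTAC) start at positions 19, 93, 220.
RsaI cuts after base 2 of each site, so after positions 20, 94, 221.
Circular molecule, 3 cuts → 3 fragments:
  21–94 → 74 bp
  95–221 → 127 bp
  222–260 then 1–20 → 39 + 20 = 59 bp
Sorted largest to smallest: 127, 74, 59 bp.

127, 74, 59 bp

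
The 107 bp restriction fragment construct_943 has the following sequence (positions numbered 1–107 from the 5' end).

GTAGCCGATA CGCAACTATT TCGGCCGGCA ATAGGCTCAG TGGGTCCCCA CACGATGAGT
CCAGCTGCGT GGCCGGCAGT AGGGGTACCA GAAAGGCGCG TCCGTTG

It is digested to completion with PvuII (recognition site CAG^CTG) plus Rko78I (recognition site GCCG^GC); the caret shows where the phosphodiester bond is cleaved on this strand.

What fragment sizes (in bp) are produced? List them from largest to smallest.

The PvuII site (CAGCTG) starts at position 62.
PvuII cuts after base 3 of each site, so after position 64.
Rko78I sites (GCCGGC) start at positions 24, 72.
Rko78I cuts after base 4 of each site, so after positions 27, 75.
Combined cut positions: 27, 64, 75.
Linear molecule, 3 cuts → 4 fragments:
  1–27 → 27 bp
  28–64 → 37 bp
  65–75 → 11 bp
  76–107 → 32 bp
Sorted largest to smallest: 37, 32, 27, 11 bp.

37, 32, 27, 11 bp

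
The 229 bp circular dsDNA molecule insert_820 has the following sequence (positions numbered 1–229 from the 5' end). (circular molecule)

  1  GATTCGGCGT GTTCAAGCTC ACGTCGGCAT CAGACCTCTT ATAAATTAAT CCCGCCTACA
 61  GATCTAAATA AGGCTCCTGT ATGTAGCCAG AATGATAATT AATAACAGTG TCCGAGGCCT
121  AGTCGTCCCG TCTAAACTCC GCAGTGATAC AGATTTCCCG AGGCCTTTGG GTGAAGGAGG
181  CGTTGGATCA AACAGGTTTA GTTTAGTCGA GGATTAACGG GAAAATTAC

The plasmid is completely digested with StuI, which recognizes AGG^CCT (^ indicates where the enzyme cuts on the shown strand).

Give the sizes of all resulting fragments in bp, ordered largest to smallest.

183, 46 bp

StuI sites (AGGCCT) start at positions 115, 161.
StuI cuts after base 3 of each site, so after positions 117, 163.
Circular molecule, 2 cuts → 2 fragments:
  118–163 → 46 bp
  164–229 then 1–117 → 66 + 117 = 183 bp
Sorted largest to smallest: 183, 46 bp.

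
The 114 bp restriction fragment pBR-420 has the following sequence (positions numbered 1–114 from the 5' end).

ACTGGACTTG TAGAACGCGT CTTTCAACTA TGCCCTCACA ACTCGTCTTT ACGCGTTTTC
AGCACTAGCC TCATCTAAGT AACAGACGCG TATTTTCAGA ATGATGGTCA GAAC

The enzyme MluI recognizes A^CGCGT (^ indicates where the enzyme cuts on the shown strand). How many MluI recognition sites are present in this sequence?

ACGCGT occurs starting at positions 15, 51, 86.
MluI cuts at 3 sites.

3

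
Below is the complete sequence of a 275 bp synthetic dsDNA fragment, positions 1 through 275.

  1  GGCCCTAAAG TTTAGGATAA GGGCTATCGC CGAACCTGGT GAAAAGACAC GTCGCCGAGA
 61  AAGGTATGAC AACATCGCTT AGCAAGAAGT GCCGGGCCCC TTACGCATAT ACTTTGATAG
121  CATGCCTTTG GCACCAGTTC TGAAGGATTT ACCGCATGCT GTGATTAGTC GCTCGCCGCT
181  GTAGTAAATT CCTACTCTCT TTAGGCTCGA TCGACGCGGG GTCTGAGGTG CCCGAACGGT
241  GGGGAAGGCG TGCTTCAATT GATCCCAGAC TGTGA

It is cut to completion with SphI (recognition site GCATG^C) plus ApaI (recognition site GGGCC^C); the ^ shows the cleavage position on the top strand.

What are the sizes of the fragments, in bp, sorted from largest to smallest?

SphI sites (GCATGC) start at positions 120, 154.
SphI cuts after base 5 of each site (before the last base), so after positions 124, 158.
The ApaI site (GGGCCC) starts at position 94.
ApaI cuts after base 5 of each site (before the last base), so after position 98.
Combined cut positions: 98, 124, 158.
Linear molecule, 3 cuts → 4 fragments:
  1–98 → 98 bp
  99–124 → 26 bp
  125–158 → 34 bp
  159–275 → 117 bp
Sorted largest to smallest: 117, 98, 34, 26 bp.

117, 98, 34, 26 bp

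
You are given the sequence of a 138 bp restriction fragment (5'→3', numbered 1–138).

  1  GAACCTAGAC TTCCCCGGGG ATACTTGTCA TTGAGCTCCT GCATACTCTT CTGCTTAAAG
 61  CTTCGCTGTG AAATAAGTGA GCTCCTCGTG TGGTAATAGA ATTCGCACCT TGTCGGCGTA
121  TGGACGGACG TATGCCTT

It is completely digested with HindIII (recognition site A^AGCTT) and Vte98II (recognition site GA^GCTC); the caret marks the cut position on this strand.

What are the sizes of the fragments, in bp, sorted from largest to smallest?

58, 34, 24, 22 bp

The HindIII site (AAGCTT) starts at position 58.
HindIII cuts after the first base of each site, so after position 58.
Vte98II sites (GAGCTC) start at positions 33, 79.
Vte98II cuts after base 2 of each site, so after positions 34, 80.
Combined cut positions: 34, 58, 80.
Linear molecule, 3 cuts → 4 fragments:
  1–34 → 34 bp
  35–58 → 24 bp
  59–80 → 22 bp
  81–138 → 58 bp
Sorted largest to smallest: 58, 34, 24, 22 bp.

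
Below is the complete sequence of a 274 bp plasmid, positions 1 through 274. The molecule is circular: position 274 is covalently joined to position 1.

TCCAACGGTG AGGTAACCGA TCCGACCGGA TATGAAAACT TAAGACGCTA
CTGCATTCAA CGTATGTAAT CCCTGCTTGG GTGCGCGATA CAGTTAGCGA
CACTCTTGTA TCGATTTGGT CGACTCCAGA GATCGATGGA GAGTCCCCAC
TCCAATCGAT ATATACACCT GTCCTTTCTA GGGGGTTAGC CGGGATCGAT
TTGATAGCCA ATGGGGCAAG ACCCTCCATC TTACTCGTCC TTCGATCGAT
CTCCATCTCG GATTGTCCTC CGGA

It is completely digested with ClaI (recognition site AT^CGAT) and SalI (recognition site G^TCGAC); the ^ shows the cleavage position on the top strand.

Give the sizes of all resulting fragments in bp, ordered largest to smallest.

139, 50, 40, 23, 14, 8 bp

ClaI sites (ATCGAT) start at positions 110, 132, 155, 195, 245.
ClaI cuts after base 2 of each site, so after positions 111, 133, 156, 196, 246.
The SalI site (GTCGAC) starts at position 119.
SalI cuts after the first base of each site, so after position 119.
Combined cut positions: 111, 119, 133, 156, 196, 246.
Circular molecule, 6 cuts → 6 fragments:
  112–119 → 8 bp
  120–133 → 14 bp
  134–156 → 23 bp
  157–196 → 40 bp
  197–246 → 50 bp
  247–274 then 1–111 → 28 + 111 = 139 bp
Sorted largest to smallest: 139, 50, 40, 23, 14, 8 bp.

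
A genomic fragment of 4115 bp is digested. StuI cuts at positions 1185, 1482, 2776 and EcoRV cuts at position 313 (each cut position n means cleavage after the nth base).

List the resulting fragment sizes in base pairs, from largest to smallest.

1339, 1294, 872, 313, 297 bp

Combined cut positions (sorted): 313, 1185, 1482, 2776.
Linear molecule, 4 cuts → 5 fragments:
  313 − 0 = 313 bp
  1185 − 313 = 872 bp
  1482 − 1185 = 297 bp
  2776 − 1482 = 1294 bp
  4115 − 2776 = 1339 bp
Sorted largest to smallest: 1339, 1294, 872, 313, 297 bp.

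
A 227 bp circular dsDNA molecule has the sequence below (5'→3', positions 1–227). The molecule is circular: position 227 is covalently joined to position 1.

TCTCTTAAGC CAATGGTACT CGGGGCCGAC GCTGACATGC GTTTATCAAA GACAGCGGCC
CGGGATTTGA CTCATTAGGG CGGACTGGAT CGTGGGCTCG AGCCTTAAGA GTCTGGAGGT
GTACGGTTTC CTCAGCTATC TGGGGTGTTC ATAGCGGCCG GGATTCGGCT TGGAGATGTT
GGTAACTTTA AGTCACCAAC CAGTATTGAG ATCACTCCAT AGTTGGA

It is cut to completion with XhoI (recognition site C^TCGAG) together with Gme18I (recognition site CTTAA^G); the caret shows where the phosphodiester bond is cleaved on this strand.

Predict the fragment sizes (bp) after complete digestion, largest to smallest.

127, 89, 11 bp

The XhoI site (CTCGAG) starts at position 97.
XhoI cuts after the first base of each site, so after position 97.
Gme18I sites (CTTAAG) start at positions 4, 104.
Gme18I cuts after base 5 of each site (before the last base), so after positions 8, 108.
Combined cut positions: 8, 97, 108.
Circular molecule, 3 cuts → 3 fragments:
  9–97 → 89 bp
  98–108 → 11 bp
  109–227 then 1–8 → 119 + 8 = 127 bp
Sorted largest to smallest: 127, 89, 11 bp.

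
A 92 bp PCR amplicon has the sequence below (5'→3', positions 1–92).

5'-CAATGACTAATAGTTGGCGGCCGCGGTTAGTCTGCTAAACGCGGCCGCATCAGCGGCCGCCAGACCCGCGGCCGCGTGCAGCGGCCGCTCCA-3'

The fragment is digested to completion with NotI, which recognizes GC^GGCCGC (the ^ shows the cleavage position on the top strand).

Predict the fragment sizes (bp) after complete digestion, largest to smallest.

NotI sites (GCGGCCGC) start at positions 17, 41, 53, 68, 81.
NotI cuts after base 2 of each site, so after positions 18, 42, 54, 69, 82.
Linear molecule, 5 cuts → 6 fragments:
  1–18 → 18 bp
  19–42 → 24 bp
  43–54 → 12 bp
  55–69 → 15 bp
  70–82 → 13 bp
  83–92 → 10 bp
Sorted largest to smallest: 24, 18, 15, 13, 12, 10 bp.

24, 18, 15, 13, 12, 10 bp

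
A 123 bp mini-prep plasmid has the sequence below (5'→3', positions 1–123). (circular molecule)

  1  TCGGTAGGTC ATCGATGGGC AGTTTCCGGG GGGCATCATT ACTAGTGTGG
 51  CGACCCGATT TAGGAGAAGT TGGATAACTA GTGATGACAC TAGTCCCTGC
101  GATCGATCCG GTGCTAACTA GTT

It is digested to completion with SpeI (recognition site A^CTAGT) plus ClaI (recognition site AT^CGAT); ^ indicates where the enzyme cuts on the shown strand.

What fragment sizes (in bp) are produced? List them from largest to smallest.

36, 29, 18, 14, 14, 12 bp

SpeI sites (ACTAGT) start at positions 41, 77, 89, 117.
SpeI cuts after the first base of each site, so after positions 41, 77, 89, 117.
ClaI sites (ATCGAT) start at positions 11, 102.
ClaI cuts after base 2 of each site, so after positions 12, 103.
Combined cut positions: 12, 41, 77, 89, 103, 117.
Circular molecule, 6 cuts → 6 fragments:
  13–41 → 29 bp
  42–77 → 36 bp
  78–89 → 12 bp
  90–103 → 14 bp
  104–117 → 14 bp
  118–123 then 1–12 → 6 + 12 = 18 bp
Sorted largest to smallest: 36, 29, 18, 14, 14, 12 bp.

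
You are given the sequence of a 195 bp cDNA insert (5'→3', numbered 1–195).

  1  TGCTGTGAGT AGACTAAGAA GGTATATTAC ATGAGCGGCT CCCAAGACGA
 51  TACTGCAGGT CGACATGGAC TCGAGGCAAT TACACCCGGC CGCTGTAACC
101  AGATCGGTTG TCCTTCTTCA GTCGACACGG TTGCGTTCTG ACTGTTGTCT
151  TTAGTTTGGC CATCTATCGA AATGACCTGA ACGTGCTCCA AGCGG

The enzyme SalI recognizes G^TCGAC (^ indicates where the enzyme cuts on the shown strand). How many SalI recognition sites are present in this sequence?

GTCGAC occurs starting at positions 59, 121.
SalI cuts at 2 sites.

2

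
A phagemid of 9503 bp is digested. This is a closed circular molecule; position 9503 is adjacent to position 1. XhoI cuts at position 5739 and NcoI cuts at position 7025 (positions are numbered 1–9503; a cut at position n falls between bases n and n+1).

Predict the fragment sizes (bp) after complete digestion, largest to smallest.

Combined cut positions (sorted): 5739, 7025.
Circular molecule, 2 cuts → 2 fragments:
  7025 − 5739 = 1286 bp
  wrap: 9503 − 7025 + 5739 = 8217 bp
Sorted largest to smallest: 8217, 1286 bp.

8217, 1286 bp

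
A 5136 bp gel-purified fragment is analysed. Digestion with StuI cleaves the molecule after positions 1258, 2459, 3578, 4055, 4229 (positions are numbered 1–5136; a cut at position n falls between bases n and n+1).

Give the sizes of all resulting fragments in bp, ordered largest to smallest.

Linear molecule, 5 cuts → 6 fragments:
  1258 − 0 = 1258 bp
  2459 − 1258 = 1201 bp
  3578 − 2459 = 1119 bp
  4055 − 3578 = 477 bp
  4229 − 4055 = 174 bp
  5136 − 4229 = 907 bp
Sorted largest to smallest: 1258, 1201, 1119, 907, 477, 174 bp.

1258, 1201, 1119, 907, 477, 174 bp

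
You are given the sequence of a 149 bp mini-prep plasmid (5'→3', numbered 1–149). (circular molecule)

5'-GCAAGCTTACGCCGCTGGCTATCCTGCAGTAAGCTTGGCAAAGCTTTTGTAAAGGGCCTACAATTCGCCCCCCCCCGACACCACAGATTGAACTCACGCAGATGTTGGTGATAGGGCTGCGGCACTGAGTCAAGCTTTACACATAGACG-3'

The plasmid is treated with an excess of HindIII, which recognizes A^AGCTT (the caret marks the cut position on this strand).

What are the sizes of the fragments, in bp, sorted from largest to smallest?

91, 28, 20, 10 bp

HindIII sites (AAGCTT) start at positions 3, 31, 41, 132.
HindIII cuts after the first base of each site, so after positions 3, 31, 41, 132.
Circular molecule, 4 cuts → 4 fragments:
  4–31 → 28 bp
  32–41 → 10 bp
  42–132 → 91 bp
  133–149 then 1–3 → 17 + 3 = 20 bp
Sorted largest to smallest: 91, 28, 20, 10 bp.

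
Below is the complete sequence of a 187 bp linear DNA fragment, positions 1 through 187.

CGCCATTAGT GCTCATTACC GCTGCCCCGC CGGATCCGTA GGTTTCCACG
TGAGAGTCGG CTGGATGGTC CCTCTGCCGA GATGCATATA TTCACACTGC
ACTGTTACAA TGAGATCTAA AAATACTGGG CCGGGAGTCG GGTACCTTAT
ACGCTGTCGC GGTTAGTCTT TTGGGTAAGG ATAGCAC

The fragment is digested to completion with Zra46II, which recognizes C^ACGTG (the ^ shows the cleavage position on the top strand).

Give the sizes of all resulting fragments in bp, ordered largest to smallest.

The Zra46II site (CACGTG) starts at position 47.
Zra46II cuts after the first base of each site, so after position 47.
Linear molecule, 1 cut → 2 fragments:
  1–47 → 47 bp
  48–187 → 140 bp
Sorted largest to smallest: 140, 47 bp.

140, 47 bp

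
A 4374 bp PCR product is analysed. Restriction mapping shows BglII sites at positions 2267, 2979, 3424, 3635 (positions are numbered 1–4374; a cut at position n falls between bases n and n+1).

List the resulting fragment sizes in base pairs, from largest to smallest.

2267, 739, 712, 445, 211 bp

Linear molecule, 4 cuts → 5 fragments:
  2267 − 0 = 2267 bp
  2979 − 2267 = 712 bp
  3424 − 2979 = 445 bp
  3635 − 3424 = 211 bp
  4374 − 3635 = 739 bp
Sorted largest to smallest: 2267, 739, 712, 445, 211 bp.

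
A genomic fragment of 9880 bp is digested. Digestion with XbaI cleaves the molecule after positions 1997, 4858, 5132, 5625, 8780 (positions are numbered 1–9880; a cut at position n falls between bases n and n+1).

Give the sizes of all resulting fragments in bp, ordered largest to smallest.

3155, 2861, 1997, 1100, 493, 274 bp

Linear molecule, 5 cuts → 6 fragments:
  1997 − 0 = 1997 bp
  4858 − 1997 = 2861 bp
  5132 − 4858 = 274 bp
  5625 − 5132 = 493 bp
  8780 − 5625 = 3155 bp
  9880 − 8780 = 1100 bp
Sorted largest to smallest: 3155, 2861, 1997, 1100, 493, 274 bp.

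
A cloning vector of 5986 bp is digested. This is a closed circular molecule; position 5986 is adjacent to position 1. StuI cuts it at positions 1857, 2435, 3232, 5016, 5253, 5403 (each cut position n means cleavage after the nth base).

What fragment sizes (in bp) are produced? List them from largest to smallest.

2440, 1784, 797, 578, 237, 150 bp

Circular molecule, 6 cuts → 6 fragments:
  2435 − 1857 = 578 bp
  3232 − 2435 = 797 bp
  5016 − 3232 = 1784 bp
  5253 − 5016 = 237 bp
  5403 − 5253 = 150 bp
  wrap: 5986 − 5403 + 1857 = 2440 bp
Sorted largest to smallest: 2440, 1784, 797, 578, 237, 150 bp.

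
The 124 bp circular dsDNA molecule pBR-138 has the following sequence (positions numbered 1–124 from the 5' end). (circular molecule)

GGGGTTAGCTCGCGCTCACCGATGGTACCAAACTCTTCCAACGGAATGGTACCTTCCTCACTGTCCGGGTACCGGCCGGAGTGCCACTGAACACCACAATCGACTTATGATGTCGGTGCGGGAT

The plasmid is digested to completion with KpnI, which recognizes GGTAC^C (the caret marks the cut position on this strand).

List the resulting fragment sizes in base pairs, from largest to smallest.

80, 24, 20 bp

KpnI sites (GGTACC) start at positions 24, 48, 68.
KpnI cuts after base 5 of each site (before the last base), so after positions 28, 52, 72.
Circular molecule, 3 cuts → 3 fragments:
  29–52 → 24 bp
  53–72 → 20 bp
  73–124 then 1–28 → 52 + 28 = 80 bp
Sorted largest to smallest: 80, 24, 20 bp.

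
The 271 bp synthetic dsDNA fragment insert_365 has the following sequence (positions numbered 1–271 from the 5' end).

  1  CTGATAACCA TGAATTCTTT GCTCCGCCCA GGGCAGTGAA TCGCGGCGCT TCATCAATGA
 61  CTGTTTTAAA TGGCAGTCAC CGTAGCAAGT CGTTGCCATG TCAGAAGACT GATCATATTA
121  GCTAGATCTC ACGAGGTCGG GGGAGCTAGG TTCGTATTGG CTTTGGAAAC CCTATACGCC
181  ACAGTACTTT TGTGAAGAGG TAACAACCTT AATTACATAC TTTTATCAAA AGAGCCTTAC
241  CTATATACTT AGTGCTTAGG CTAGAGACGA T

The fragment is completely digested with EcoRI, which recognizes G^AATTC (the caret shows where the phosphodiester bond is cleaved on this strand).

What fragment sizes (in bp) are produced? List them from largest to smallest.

The EcoRI site (GAATTC) starts at position 12.
EcoRI cuts after the first base of each site, so after position 12.
Linear molecule, 1 cut → 2 fragments:
  1–12 → 12 bp
  13–271 → 259 bp
Sorted largest to smallest: 259, 12 bp.

259, 12 bp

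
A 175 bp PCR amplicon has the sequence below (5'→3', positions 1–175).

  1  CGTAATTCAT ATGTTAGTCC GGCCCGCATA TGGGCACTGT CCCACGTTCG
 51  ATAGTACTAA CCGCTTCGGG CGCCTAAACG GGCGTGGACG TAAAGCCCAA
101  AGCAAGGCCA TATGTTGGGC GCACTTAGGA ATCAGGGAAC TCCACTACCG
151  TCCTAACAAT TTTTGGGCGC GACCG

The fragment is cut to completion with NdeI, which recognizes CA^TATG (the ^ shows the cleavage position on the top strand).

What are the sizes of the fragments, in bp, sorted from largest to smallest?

82, 65, 19, 9 bp

NdeI sites (CATATG) start at positions 8, 27, 109.
NdeI cuts after base 2 of each site, so after positions 9, 28, 110.
Linear molecule, 3 cuts → 4 fragments:
  1–9 → 9 bp
  10–28 → 19 bp
  29–110 → 82 bp
  111–175 → 65 bp
Sorted largest to smallest: 82, 65, 19, 9 bp.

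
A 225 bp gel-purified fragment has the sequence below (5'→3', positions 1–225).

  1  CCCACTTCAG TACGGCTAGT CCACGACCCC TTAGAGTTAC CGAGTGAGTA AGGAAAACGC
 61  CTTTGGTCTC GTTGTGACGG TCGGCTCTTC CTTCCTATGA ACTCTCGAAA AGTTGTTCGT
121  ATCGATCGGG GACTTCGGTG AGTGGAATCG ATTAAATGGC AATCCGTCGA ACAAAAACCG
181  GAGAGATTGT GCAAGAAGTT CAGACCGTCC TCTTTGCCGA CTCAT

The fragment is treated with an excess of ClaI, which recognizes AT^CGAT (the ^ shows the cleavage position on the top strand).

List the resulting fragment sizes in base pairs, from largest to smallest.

122, 77, 26 bp

ClaI sites (ATCGAT) start at positions 121, 147.
ClaI cuts after base 2 of each site, so after positions 122, 148.
Linear molecule, 2 cuts → 3 fragments:
  1–122 → 122 bp
  123–148 → 26 bp
  149–225 → 77 bp
Sorted largest to smallest: 122, 77, 26 bp.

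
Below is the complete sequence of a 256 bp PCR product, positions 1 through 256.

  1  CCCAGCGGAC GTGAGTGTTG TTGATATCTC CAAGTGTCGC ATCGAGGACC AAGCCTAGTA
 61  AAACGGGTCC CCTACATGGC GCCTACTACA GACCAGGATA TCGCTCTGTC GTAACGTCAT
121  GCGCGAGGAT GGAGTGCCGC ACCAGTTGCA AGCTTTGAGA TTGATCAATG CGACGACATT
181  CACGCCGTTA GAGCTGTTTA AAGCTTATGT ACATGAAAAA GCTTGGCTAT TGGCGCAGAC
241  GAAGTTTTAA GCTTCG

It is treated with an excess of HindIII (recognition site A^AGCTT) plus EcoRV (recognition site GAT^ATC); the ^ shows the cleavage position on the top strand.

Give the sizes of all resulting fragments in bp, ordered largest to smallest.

HindIII sites (AAGCTT) start at positions 150, 201, 219, 249.
HindIII cuts after the first base of each site, so after positions 150, 201, 219, 249.
EcoRV sites (GATATC) start at positions 23, 97.
EcoRV cuts after base 3 of each site, so after positions 25, 99.
Combined cut positions: 25, 99, 150, 201, 219, 249.
Linear molecule, 6 cuts → 7 fragments:
  1–25 → 25 bp
  26–99 → 74 bp
  100–150 → 51 bp
  151–201 → 51 bp
  202–219 → 18 bp
  220–249 → 30 bp
  250–256 → 7 bp
Sorted largest to smallest: 74, 51, 51, 30, 25, 18, 7 bp.

74, 51, 51, 30, 25, 18, 7 bp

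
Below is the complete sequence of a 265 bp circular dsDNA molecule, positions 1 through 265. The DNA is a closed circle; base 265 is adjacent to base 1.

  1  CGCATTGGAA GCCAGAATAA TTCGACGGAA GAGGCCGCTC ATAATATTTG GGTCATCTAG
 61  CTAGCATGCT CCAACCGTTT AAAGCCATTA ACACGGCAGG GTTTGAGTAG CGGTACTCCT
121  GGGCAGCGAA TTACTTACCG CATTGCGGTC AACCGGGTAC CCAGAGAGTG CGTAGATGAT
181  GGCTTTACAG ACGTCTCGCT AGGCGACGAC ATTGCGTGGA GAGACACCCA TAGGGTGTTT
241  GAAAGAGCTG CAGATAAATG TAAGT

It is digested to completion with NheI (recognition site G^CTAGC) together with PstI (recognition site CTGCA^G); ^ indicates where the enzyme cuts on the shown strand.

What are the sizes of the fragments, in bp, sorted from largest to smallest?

192, 73 bp

The NheI site (GCTAGC) starts at position 60.
NheI cuts after the first base of each site, so after position 60.
The PstI site (CTGCAG) starts at position 248.
PstI cuts after base 5 of each site (before the last base), so after position 252.
Combined cut positions: 60, 252.
Circular molecule, 2 cuts → 2 fragments:
  61–252 → 192 bp
  253–265 then 1–60 → 13 + 60 = 73 bp
Sorted largest to smallest: 192, 73 bp.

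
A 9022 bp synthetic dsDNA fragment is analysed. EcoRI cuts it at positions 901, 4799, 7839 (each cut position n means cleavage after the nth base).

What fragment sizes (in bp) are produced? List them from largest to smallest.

Linear molecule, 3 cuts → 4 fragments:
  901 − 0 = 901 bp
  4799 − 901 = 3898 bp
  7839 − 4799 = 3040 bp
  9022 − 7839 = 1183 bp
Sorted largest to smallest: 3898, 3040, 1183, 901 bp.

3898, 3040, 1183, 901 bp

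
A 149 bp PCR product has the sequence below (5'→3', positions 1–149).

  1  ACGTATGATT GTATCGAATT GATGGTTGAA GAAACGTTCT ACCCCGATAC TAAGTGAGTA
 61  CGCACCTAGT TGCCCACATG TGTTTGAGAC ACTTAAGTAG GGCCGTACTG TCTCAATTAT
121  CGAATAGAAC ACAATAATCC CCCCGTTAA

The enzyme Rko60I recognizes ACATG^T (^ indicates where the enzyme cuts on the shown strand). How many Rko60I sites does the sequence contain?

ACATGT occurs starting at position 76.
Rko60I cuts at 1 site.

1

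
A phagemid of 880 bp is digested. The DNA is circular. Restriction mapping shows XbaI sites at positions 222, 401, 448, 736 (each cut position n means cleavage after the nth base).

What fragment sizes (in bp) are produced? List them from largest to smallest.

Circular molecule, 4 cuts → 4 fragments:
  401 − 222 = 179 bp
  448 − 401 = 47 bp
  736 − 448 = 288 bp
  wrap: 880 − 736 + 222 = 366 bp
Sorted largest to smallest: 366, 288, 179, 47 bp.

366, 288, 179, 47 bp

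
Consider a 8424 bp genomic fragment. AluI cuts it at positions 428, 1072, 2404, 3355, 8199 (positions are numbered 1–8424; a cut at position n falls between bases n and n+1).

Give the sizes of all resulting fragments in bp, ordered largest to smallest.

Linear molecule, 5 cuts → 6 fragments:
  428 − 0 = 428 bp
  1072 − 428 = 644 bp
  2404 − 1072 = 1332 bp
  3355 − 2404 = 951 bp
  8199 − 3355 = 4844 bp
  8424 − 8199 = 225 bp
Sorted largest to smallest: 4844, 1332, 951, 644, 428, 225 bp.

4844, 1332, 951, 644, 428, 225 bp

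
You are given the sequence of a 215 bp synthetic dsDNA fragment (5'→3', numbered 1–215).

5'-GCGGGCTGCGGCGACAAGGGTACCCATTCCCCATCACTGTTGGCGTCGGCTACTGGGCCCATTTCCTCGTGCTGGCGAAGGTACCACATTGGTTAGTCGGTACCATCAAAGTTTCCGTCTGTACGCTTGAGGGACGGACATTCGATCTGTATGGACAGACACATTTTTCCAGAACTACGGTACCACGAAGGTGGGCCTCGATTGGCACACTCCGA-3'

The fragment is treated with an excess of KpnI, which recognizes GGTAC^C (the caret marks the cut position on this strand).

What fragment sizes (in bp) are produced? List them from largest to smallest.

KpnI sites (GGTACC) start at positions 19, 80, 99, 179.
KpnI cuts after base 5 of each site (before the last base), so after positions 23, 84, 103, 183.
Linear molecule, 4 cuts → 5 fragments:
  1–23 → 23 bp
  24–84 → 61 bp
  85–103 → 19 bp
  104–183 → 80 bp
  184–215 → 32 bp
Sorted largest to smallest: 80, 61, 32, 23, 19 bp.

80, 61, 32, 23, 19 bp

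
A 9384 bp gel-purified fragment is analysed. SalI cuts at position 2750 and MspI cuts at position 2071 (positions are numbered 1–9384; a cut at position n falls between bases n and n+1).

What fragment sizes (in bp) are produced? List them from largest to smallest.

6634, 2071, 679 bp

Combined cut positions (sorted): 2071, 2750.
Linear molecule, 2 cuts → 3 fragments:
  2071 − 0 = 2071 bp
  2750 − 2071 = 679 bp
  9384 − 2750 = 6634 bp
Sorted largest to smallest: 6634, 2071, 679 bp.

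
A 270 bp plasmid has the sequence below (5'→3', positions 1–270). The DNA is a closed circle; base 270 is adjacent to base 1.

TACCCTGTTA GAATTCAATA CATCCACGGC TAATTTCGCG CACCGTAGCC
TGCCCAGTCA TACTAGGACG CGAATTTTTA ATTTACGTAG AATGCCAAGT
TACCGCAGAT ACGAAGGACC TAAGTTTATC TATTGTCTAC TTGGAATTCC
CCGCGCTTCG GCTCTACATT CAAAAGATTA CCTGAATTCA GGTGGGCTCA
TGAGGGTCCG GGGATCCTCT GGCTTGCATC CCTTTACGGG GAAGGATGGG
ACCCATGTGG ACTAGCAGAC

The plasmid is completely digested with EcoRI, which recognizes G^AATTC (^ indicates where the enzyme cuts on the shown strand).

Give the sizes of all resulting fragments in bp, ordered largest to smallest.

133, 97, 40 bp

EcoRI sites (GAATTC) start at positions 11, 144, 184.
EcoRI cuts after the first base of each site, so after positions 11, 144, 184.
Circular molecule, 3 cuts → 3 fragments:
  12–144 → 133 bp
  145–184 → 40 bp
  185–270 then 1–11 → 86 + 11 = 97 bp
Sorted largest to smallest: 133, 97, 40 bp.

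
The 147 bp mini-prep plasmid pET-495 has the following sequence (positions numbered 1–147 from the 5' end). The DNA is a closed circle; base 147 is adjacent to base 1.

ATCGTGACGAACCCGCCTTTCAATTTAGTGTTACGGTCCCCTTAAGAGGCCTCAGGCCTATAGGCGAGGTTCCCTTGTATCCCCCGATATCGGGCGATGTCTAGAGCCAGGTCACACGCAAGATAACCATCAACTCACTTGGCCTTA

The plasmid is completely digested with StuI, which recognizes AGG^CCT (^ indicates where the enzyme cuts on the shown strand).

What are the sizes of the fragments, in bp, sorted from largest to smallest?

StuI sites (AGGCCT) start at positions 47, 54.
StuI cuts after base 3 of each site, so after positions 49, 56.
Circular molecule, 2 cuts → 2 fragments:
  50–56 → 7 bp
  57–147 then 1–49 → 91 + 49 = 140 bp
Sorted largest to smallest: 140, 7 bp.

140, 7 bp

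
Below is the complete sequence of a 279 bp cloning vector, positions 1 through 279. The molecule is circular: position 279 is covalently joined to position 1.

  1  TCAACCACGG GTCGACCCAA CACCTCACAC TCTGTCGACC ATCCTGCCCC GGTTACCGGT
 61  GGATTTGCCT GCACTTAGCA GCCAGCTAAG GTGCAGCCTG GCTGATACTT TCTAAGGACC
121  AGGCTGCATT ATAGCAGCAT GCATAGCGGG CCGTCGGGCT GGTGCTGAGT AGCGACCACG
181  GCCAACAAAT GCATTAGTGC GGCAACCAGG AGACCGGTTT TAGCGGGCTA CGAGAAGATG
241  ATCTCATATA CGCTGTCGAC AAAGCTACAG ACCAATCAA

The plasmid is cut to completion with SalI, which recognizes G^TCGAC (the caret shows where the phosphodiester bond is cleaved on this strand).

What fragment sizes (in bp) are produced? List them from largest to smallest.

221, 35, 23 bp

SalI sites (GTCGAC) start at positions 11, 34, 255.
SalI cuts after the first base of each site, so after positions 11, 34, 255.
Circular molecule, 3 cuts → 3 fragments:
  12–34 → 23 bp
  35–255 → 221 bp
  256–279 then 1–11 → 24 + 11 = 35 bp
Sorted largest to smallest: 221, 35, 23 bp.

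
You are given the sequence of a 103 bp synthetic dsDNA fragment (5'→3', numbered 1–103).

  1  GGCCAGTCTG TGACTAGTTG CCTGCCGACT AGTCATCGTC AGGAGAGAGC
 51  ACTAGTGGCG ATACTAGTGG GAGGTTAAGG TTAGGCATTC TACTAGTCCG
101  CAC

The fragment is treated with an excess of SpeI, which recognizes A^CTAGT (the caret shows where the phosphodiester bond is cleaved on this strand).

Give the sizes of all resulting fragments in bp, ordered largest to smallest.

29, 23, 15, 13, 12, 11 bp

SpeI sites (ACTAGT) start at positions 13, 28, 51, 63, 92.
SpeI cuts after the first base of each site, so after positions 13, 28, 51, 63, 92.
Linear molecule, 5 cuts → 6 fragments:
  1–13 → 13 bp
  14–28 → 15 bp
  29–51 → 23 bp
  52–63 → 12 bp
  64–92 → 29 bp
  93–103 → 11 bp
Sorted largest to smallest: 29, 23, 15, 13, 12, 11 bp.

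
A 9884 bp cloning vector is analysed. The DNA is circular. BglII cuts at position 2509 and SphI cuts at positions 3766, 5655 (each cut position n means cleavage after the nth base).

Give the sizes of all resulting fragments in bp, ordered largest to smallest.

6738, 1889, 1257 bp

Combined cut positions (sorted): 2509, 3766, 5655.
Circular molecule, 3 cuts → 3 fragments:
  3766 − 2509 = 1257 bp
  5655 − 3766 = 1889 bp
  wrap: 9884 − 5655 + 2509 = 6738 bp
Sorted largest to smallest: 6738, 1889, 1257 bp.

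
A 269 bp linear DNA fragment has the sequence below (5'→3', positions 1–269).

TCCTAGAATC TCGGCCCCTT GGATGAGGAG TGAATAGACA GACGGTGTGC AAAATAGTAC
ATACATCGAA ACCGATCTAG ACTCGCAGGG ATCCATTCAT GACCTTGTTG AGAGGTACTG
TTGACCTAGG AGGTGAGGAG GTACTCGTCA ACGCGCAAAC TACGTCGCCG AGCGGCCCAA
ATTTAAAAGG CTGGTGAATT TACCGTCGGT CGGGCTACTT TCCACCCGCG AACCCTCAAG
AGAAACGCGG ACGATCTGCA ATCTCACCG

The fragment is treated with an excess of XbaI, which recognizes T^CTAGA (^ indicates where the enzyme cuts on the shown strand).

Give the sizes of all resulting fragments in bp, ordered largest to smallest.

The XbaI site (TCTAGA) starts at position 76.
XbaI cuts after the first base of each site, so after position 76.
Linear molecule, 1 cut → 2 fragments:
  1–76 → 76 bp
  77–269 → 193 bp
Sorted largest to smallest: 193, 76 bp.

193, 76 bp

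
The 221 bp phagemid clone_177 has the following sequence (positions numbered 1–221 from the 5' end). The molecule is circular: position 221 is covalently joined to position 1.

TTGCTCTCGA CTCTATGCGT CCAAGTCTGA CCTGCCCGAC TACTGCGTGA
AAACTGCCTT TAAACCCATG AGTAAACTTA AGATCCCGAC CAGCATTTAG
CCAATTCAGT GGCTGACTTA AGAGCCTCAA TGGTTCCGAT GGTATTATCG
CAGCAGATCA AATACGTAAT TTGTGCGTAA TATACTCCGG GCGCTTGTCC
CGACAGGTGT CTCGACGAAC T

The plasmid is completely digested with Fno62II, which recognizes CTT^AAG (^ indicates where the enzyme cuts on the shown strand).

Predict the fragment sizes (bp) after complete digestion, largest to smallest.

181, 40 bp

Fno62II sites (CTTAAG) start at positions 77, 117.
Fno62II cuts after base 3 of each site, so after positions 79, 119.
Circular molecule, 2 cuts → 2 fragments:
  80–119 → 40 bp
  120–221 then 1–79 → 102 + 79 = 181 bp
Sorted largest to smallest: 181, 40 bp.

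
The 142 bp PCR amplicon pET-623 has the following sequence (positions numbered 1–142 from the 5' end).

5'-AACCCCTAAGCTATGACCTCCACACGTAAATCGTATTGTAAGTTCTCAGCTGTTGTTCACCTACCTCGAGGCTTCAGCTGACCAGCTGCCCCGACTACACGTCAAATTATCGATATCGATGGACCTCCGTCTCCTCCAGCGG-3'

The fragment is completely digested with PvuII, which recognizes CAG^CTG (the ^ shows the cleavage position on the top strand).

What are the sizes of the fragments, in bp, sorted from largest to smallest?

PvuII sites (CAGCTG) start at positions 47, 75, 83.
PvuII cuts after base 3 of each site, so after positions 49, 77, 85.
Linear molecule, 3 cuts → 4 fragments:
  1–49 → 49 bp
  50–77 → 28 bp
  78–85 → 8 bp
  86–142 → 57 bp
Sorted largest to smallest: 57, 49, 28, 8 bp.

57, 49, 28, 8 bp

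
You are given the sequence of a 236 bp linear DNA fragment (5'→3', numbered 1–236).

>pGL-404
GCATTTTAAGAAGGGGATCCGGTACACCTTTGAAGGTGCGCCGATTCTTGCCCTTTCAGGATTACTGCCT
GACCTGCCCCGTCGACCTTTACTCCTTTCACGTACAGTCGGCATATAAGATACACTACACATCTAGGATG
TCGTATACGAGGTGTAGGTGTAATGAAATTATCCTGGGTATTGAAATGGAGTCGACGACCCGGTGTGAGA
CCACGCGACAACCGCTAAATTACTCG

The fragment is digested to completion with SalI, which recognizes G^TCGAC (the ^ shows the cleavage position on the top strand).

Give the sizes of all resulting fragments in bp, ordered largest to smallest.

110, 81, 45 bp

SalI sites (GTCGAC) start at positions 81, 191.
SalI cuts after the first base of each site, so after positions 81, 191.
Linear molecule, 2 cuts → 3 fragments:
  1–81 → 81 bp
  82–191 → 110 bp
  192–236 → 45 bp
Sorted largest to smallest: 110, 81, 45 bp.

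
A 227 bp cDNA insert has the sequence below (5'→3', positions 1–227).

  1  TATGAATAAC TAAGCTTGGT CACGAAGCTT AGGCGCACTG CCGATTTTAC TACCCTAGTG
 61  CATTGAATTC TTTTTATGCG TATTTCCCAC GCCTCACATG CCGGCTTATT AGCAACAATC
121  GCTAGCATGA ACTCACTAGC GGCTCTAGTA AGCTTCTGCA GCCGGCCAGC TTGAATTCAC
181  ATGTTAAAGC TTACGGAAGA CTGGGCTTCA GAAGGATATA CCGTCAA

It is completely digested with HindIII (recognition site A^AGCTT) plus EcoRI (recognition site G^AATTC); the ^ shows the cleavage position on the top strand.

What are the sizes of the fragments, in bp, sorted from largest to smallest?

85, 40, 40, 23, 14, 13, 12 bp

HindIII sites (AAGCTT) start at positions 12, 25, 150, 187.
HindIII cuts after the first base of each site, so after positions 12, 25, 150, 187.
EcoRI sites (GAATTC) start at positions 65, 173.
EcoRI cuts after the first base of each site, so after positions 65, 173.
Combined cut positions: 12, 25, 65, 150, 173, 187.
Linear molecule, 6 cuts → 7 fragments:
  1–12 → 12 bp
  13–25 → 13 bp
  26–65 → 40 bp
  66–150 → 85 bp
  151–173 → 23 bp
  174–187 → 14 bp
  188–227 → 40 bp
Sorted largest to smallest: 85, 40, 40, 23, 14, 13, 12 bp.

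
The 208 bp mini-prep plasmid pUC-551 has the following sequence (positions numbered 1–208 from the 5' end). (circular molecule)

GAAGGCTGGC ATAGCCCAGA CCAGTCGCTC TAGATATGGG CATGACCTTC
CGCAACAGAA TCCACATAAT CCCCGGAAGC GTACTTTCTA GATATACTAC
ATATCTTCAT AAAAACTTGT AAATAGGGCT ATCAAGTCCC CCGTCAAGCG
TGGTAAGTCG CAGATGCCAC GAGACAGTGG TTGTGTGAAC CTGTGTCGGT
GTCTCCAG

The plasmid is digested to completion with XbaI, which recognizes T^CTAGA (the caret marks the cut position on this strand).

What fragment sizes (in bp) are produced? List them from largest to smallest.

XbaI sites (TCTAGA) start at positions 29, 87.
XbaI cuts after the first base of each site, so after positions 29, 87.
Circular molecule, 2 cuts → 2 fragments:
  30–87 → 58 bp
  88–208 then 1–29 → 121 + 29 = 150 bp
Sorted largest to smallest: 150, 58 bp.

150, 58 bp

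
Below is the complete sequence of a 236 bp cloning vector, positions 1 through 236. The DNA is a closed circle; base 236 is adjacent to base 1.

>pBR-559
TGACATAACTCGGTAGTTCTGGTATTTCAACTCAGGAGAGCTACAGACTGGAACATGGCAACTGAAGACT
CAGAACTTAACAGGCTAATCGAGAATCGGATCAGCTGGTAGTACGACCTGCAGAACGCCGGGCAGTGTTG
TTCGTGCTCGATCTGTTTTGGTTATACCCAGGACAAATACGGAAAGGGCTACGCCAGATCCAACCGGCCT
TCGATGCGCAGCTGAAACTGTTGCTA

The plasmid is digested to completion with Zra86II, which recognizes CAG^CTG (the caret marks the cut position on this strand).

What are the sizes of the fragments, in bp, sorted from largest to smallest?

119, 117 bp

Zra86II sites (CAGCTG) start at positions 102, 219.
Zra86II cuts after base 3 of each site, so after positions 104, 221.
Circular molecule, 2 cuts → 2 fragments:
  105–221 → 117 bp
  222–236 then 1–104 → 15 + 104 = 119 bp
Sorted largest to smallest: 119, 117 bp.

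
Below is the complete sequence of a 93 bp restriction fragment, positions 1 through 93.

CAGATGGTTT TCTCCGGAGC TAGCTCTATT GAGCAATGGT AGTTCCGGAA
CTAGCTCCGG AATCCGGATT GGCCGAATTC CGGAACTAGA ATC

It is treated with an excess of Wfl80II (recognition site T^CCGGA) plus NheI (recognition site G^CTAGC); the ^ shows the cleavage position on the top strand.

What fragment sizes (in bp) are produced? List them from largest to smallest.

25, 16, 14, 13, 12, 7, 6 bp

Wfl80II sites (TCCGGA) start at positions 13, 44, 56, 63, 79.
Wfl80II cuts after the first base of each site, so after positions 13, 44, 56, 63, 79.
The NheI site (GCTAGC) starts at position 19.
NheI cuts after the first base of each site, so after position 19.
Combined cut positions: 13, 19, 44, 56, 63, 79.
Linear molecule, 6 cuts → 7 fragments:
  1–13 → 13 bp
  14–19 → 6 bp
  20–44 → 25 bp
  45–56 → 12 bp
  57–63 → 7 bp
  64–79 → 16 bp
  80–93 → 14 bp
Sorted largest to smallest: 25, 16, 14, 13, 12, 7, 6 bp.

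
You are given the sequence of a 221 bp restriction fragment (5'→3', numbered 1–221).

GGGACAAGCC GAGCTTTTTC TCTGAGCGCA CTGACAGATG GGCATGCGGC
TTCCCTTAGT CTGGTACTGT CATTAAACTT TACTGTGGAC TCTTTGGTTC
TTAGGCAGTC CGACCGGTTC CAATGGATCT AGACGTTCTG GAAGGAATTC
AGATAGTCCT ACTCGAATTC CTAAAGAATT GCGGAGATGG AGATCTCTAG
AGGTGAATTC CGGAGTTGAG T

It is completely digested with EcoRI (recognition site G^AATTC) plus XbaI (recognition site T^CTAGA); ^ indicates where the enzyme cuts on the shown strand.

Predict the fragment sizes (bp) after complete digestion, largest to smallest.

EcoRI sites (GAATTC) start at positions 145, 165, 205.
EcoRI cuts after the first base of each site, so after positions 145, 165, 205.
XbaI sites (TCTAGA) start at positions 128, 196.
XbaI cuts after the first base of each site, so after positions 128, 196.
Combined cut positions: 128, 145, 165, 196, 205.
Linear molecule, 5 cuts → 6 fragments:
  1–128 → 128 bp
  129–145 → 17 bp
  146–165 → 20 bp
  166–196 → 31 bp
  197–205 → 9 bp
  206–221 → 16 bp
Sorted largest to smallest: 128, 31, 20, 17, 16, 9 bp.

128, 31, 20, 17, 16, 9 bp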